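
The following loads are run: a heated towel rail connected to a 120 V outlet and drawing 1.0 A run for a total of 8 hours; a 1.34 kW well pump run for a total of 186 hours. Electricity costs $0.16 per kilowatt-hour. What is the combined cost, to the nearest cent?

$40.03

heated towel rail: Power = 1.0 A × 120 V = 120 W = 0.12 kW
heated towel rail: 0.12 kW × 8 h = 0.96 kWh
well pump: 1.34 kW × 186 h = 249.24 kWh
Total energy = 250.2 kWh
Cost = 250.2 × $0.16 = $40.03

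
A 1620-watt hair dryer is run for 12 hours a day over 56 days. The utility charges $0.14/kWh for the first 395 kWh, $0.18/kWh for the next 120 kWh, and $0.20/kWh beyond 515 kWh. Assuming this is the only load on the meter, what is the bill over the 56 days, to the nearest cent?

Runtime = 12 h/day × 56 days = 672 h
Energy = 1.62 kW × 672 h = 1088.64 kWh
Tier 1 (0–395 kWh): 395 × $0.14 = $55.3
Tier 2 (395–515 kWh): 120 × $0.18 = $21.6
Above 515 kWh: 573.64 × $0.20 = $114.728
Bill = $191.63

$191.63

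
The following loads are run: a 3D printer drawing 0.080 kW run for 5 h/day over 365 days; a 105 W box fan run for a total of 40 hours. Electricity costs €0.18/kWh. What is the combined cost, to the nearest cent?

€27.04

3D printer: Runtime = 5 h/day × 365 days = 1825 h
3D printer: 0.08 kW × 1825 h = 146 kWh
box fan: 0.105 kW × 40 h = 4.2 kWh
Total energy = 150.2 kWh
Cost = 150.2 × €0.18 = €27.04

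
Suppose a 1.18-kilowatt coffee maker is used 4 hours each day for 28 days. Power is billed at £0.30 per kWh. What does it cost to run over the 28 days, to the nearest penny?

£39.65

Runtime = 4 h/day × 28 days = 112 h
Energy = 1.18 kW × 112 h = 132.16 kWh
Cost = 132.16 kWh × £0.30/kWh = £39.65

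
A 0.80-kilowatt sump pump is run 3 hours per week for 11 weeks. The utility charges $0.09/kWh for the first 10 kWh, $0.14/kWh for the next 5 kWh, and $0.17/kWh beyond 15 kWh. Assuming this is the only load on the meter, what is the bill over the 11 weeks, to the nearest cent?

$3.54

Runtime = 3 h/week × 11 weeks = 33 h
Energy = 0.8 kW × 33 h = 26.4 kWh
Tier 1 (0–10 kWh): 10 × $0.09 = $0.9
Tier 2 (10–15 kWh): 5 × $0.14 = $0.7
Above 15 kWh: 11.4 × $0.17 = $1.938
Bill = $3.54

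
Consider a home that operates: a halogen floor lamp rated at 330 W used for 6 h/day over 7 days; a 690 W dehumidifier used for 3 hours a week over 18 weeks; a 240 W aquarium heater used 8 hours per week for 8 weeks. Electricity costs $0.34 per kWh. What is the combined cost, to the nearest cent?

$22.60

halogen floor lamp: Runtime = 6 h/day × 7 days = 42 h
halogen floor lamp: 0.33 kW × 42 h = 13.86 kWh
dehumidifier: Runtime = 3 h/week × 18 weeks = 54 h
dehumidifier: 0.69 kW × 54 h = 37.26 kWh
aquarium heater: Runtime = 8 h/week × 8 weeks = 64 h
aquarium heater: 0.24 kW × 64 h = 15.36 kWh
Total energy = 66.48 kWh
Cost = 66.48 × $0.34 = $22.60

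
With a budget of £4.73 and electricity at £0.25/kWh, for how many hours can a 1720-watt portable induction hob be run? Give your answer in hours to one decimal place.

11.0 h

Energy available = £4.73 ÷ £0.25/kWh = 18.92 kWh
Hours = 18.92 kWh ÷ 1.72 kW = 11.0 h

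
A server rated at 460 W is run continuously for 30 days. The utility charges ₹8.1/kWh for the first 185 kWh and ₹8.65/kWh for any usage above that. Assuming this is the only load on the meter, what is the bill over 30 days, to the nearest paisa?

Runtime = 24 h × 30 = 720 h
Energy = 0.46 kW × 720 h = 331.2 kWh
Tier 1 (0–185 kWh): 185 × ₹8.1 = ₹1498.5
Above 185 kWh: 146.2 × ₹8.65 = ₹1264.63
Bill = ₹2763.13

₹2763.13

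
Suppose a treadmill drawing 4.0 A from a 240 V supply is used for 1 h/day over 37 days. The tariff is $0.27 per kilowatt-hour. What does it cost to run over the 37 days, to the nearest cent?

Power = 4.0 A × 240 V = 960 W = 0.96 kW
Runtime = 1 h/day × 37 days = 37 h
Energy = 0.96 kW × 37 h = 35.52 kWh
Cost = 35.52 kWh × $0.27/kWh = $9.59

$9.59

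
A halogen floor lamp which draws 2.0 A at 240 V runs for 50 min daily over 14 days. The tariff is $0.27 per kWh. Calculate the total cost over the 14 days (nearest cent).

Power = 2.0 A × 240 V = 480 W = 0.48 kW
Runtime = 50 min × 14 = 700 min = 11.666666… h
Energy = 0.48 kW × 11.666666… h = 5.6 kWh
Cost = 5.6 kWh × $0.27/kWh = $1.51

$1.51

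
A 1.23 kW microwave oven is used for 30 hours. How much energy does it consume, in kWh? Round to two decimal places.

Energy = 1.23 kW × 30 h = 36.9 kWh

36.90 kWh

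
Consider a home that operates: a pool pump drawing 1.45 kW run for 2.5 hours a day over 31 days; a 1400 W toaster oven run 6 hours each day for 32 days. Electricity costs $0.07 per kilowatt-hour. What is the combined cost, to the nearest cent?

pool pump: Runtime = 2.5 h/day × 31 days = 77.5 h
pool pump: 1.45 kW × 77.5 h = 112.375 kWh
toaster oven: Runtime = 6 h/day × 32 days = 192 h
toaster oven: 1.4 kW × 192 h = 268.8 kWh
Total energy = 381.175 kWh
Cost = 381.175 × $0.07 = $26.68

$26.68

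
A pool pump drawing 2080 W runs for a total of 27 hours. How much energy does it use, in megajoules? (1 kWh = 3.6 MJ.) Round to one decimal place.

202.2 MJ

Energy = 2.08 kW × 27 h = 56.16 kWh
= 56.16 × 3.6 MJ = 202.2 MJ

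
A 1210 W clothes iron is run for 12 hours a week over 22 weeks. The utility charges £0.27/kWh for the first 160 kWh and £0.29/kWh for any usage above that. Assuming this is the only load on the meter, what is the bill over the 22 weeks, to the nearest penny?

Runtime = 12 h/week × 22 weeks = 264 h
Energy = 1.21 kW × 264 h = 319.44 kWh
Tier 1 (0–160 kWh): 160 × £0.27 = £43.2
Above 160 kWh: 159.44 × £0.29 = £46.2376
Bill = £89.44

£89.44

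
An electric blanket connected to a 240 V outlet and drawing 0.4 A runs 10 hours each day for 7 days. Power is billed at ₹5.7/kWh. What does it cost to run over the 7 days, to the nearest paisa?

₹38.30

Power = 0.4 A × 240 V = 96 W = 0.096 kW
Runtime = 10 h/day × 7 days = 70 h
Energy = 0.096 kW × 70 h = 6.72 kWh
Cost = 6.72 kWh × ₹5.7/kWh = ₹38.30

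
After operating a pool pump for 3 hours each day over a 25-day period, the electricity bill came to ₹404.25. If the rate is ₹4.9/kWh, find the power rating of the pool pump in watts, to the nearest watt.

1100 W

Energy = ₹404.25 ÷ ₹4.9/kWh = 82.5 kWh
Runtime = 3 h/day × 25 days = 75 h
Power = 82.5 kWh ÷ 75 h = 1.1 kW = 1100 W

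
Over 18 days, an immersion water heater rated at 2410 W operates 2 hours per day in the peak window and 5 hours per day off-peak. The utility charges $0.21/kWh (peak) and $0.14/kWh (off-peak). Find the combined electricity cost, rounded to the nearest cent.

Peak energy = 2.41 kW × 2 h × 18 = 86.76 kWh
Off-peak energy = 2.41 kW × 5 h × 18 = 216.9 kWh
Cost = 86.76 × $0.21 + 216.9 × $0.14 = $18.2196 + $30.366 = $48.59

$48.59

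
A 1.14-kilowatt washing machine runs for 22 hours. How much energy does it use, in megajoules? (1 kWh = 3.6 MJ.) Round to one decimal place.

Energy = 1.14 kW × 22 h = 25.08 kWh
= 25.08 × 3.6 MJ = 90.3 MJ

90.3 MJ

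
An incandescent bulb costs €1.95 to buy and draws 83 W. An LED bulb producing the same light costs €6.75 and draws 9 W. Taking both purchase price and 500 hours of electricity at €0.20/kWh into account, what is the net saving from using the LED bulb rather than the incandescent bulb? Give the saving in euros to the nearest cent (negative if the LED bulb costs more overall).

incandescent bulb: €1.95 + (83/1000) kW × 500 h × €0.20 = €1.95 + €8.3 = €10.25
LED bulb: €6.75 + (9/1000) kW × 500 h × €0.20 = €6.75 + €0.9 = €7.65
Saving = €10.25 − €7.65 = €2.6

€2.60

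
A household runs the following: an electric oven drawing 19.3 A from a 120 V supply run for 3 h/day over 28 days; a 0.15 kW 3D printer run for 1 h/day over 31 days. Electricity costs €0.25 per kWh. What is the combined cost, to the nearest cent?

electric oven: Power = 19.3 A × 120 V = 2316 W = 2.316 kW
electric oven: Runtime = 3 h/day × 28 days = 84 h
electric oven: 2.316 kW × 84 h = 194.544 kWh
3D printer: Runtime = 1 h/day × 31 days = 31 h
3D printer: 0.15 kW × 31 h = 4.65 kWh
Total energy = 199.194 kWh
Cost = 199.194 × €0.25 = €49.80

€49.80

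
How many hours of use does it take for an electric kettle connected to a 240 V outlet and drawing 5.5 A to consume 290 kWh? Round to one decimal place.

219.7 h

Power = 5.5 A × 240 V = 1320 W = 1.32 kW
Hours = 290 kWh ÷ 1.32 kW = 219.7 h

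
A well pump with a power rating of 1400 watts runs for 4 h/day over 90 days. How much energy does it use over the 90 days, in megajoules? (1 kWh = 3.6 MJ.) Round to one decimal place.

Runtime = 4 h/day × 90 days = 360 h
Energy = 1.4 kW × 360 h = 504 kWh
= 504 × 3.6 MJ = 1814.4 MJ

1814.4 MJ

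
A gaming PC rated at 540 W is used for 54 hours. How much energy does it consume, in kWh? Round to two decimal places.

Energy = 0.54 kW × 54 h = 29.16 kWh

29.16 kWh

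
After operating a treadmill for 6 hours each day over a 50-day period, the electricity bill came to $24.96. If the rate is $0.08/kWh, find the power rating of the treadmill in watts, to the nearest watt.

1040 W

Energy = $24.96 ÷ $0.08/kWh = 312 kWh
Runtime = 6 h/day × 50 days = 300 h
Power = 312 kWh ÷ 300 h = 1.04 kW = 1040 W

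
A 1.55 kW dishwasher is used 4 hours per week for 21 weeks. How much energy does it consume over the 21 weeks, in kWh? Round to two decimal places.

130.20 kWh

Runtime = 4 h/week × 21 weeks = 84 h
Energy = 1.55 kW × 84 h = 130.2 kWh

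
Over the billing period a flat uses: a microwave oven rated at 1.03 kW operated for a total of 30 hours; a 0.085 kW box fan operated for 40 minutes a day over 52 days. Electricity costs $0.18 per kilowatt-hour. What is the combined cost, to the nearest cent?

$6.09

microwave oven: 1.03 kW × 30 h = 30.9 kWh
box fan: Runtime = 40 min × 52 = 2080 min = 34.666666… h
box fan: 0.085 kW × 34.666666… h = 2.946666… kWh
Total energy = 33.846666… kWh
Cost = 33.846666… × $0.18 = $6.09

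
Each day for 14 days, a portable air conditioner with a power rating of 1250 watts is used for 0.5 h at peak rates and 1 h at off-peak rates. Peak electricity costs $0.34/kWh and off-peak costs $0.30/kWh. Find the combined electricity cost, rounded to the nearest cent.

Peak energy = 1.25 kW × 0.5 h × 14 = 8.75 kWh
Off-peak energy = 1.25 kW × 1 h × 14 = 17.5 kWh
Cost = 8.75 × $0.34 + 17.5 × $0.30 = $2.975 + $5.25 = $8.23

$8.23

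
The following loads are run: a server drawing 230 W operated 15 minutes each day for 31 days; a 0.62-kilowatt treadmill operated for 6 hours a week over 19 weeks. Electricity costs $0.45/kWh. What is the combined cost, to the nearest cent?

server: Runtime = 15 min × 31 = 465 min = 7.75 h
server: 0.23 kW × 7.75 h = 1.7825 kWh
treadmill: Runtime = 6 h/week × 19 weeks = 114 h
treadmill: 0.62 kW × 114 h = 70.68 kWh
Total energy = 72.4625 kWh
Cost = 72.4625 × $0.45 = $32.61

$32.61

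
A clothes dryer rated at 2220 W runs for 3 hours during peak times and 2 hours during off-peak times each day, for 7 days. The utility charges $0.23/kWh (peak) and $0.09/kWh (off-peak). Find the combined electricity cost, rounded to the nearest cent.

Peak energy = 2.22 kW × 3 h × 7 = 46.62 kWh
Off-peak energy = 2.22 kW × 2 h × 7 = 31.08 kWh
Cost = 46.62 × $0.23 + 31.08 × $0.09 = $10.7226 + $2.7972 = $13.52

$13.52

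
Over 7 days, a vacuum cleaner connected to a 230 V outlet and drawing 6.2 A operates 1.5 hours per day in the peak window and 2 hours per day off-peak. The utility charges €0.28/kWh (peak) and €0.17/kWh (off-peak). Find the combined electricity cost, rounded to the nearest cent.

€7.59

Power = 6.2 A × 230 V = 1426 W = 1.426 kW
Peak energy = 1.426 kW × 1.5 h × 7 = 14.973 kWh
Off-peak energy = 1.426 kW × 2 h × 7 = 19.964 kWh
Cost = 14.973 × €0.28 + 19.964 × €0.17 = €4.19244 + €3.39388 = €7.59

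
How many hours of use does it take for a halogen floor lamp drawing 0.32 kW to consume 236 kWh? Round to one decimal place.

Hours = 236 kWh ÷ 0.32 kW = 737.5 h

737.5 h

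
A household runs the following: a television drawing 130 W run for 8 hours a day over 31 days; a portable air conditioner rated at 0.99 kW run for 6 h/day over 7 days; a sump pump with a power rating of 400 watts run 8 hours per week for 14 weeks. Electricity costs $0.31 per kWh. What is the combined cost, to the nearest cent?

$36.77

television: Runtime = 8 h/day × 31 days = 248 h
television: 0.13 kW × 248 h = 32.24 kWh
portable air conditioner: Runtime = 6 h/day × 7 days = 42 h
portable air conditioner: 0.99 kW × 42 h = 41.58 kWh
sump pump: Runtime = 8 h/week × 14 weeks = 112 h
sump pump: 0.4 kW × 112 h = 44.8 kWh
Total energy = 118.62 kWh
Cost = 118.62 × $0.31 = $36.77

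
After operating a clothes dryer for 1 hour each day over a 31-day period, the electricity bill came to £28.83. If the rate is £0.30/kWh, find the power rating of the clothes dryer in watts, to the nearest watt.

3100 W

Energy = £28.83 ÷ £0.30/kWh = 96.1 kWh
Runtime = 1 h/day × 31 days = 31 h
Power = 96.1 kWh ÷ 31 h = 3.1 kW = 3100 W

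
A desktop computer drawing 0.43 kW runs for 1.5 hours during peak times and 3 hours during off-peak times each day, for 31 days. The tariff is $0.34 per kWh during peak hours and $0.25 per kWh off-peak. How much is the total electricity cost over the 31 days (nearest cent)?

$16.80

Peak energy = 0.43 kW × 1.5 h × 31 = 19.995 kWh
Off-peak energy = 0.43 kW × 3 h × 31 = 39.99 kWh
Cost = 19.995 × $0.34 + 39.99 × $0.25 = $6.7983 + $9.9975 = $16.80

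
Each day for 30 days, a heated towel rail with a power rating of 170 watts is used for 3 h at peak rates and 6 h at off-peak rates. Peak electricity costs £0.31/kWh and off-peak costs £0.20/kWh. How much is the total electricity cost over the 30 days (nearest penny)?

£10.86

Peak energy = 0.17 kW × 3 h × 30 = 15.3 kWh
Off-peak energy = 0.17 kW × 6 h × 30 = 30.6 kWh
Cost = 15.3 × £0.31 + 30.6 × £0.20 = £4.743 + £6.12 = £10.86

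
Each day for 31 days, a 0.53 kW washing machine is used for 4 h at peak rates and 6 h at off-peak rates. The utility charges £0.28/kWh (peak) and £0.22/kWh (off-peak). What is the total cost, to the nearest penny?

Peak energy = 0.53 kW × 4 h × 31 = 65.72 kWh
Off-peak energy = 0.53 kW × 6 h × 31 = 98.58 kWh
Cost = 65.72 × £0.28 + 98.58 × £0.22 = £18.4016 + £21.6876 = £40.09

£40.09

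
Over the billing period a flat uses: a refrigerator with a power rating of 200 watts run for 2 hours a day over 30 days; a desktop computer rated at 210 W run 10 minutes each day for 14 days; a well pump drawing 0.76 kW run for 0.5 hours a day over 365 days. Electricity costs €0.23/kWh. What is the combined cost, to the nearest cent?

€34.77

refrigerator: Runtime = 2 h/day × 30 days = 60 h
refrigerator: 0.2 kW × 60 h = 12 kWh
desktop computer: Runtime = 10 min × 14 = 140 min = 2.333333… h
desktop computer: 0.21 kW × 2.333333… h = 0.49 kWh
well pump: Runtime = 0.5 h/day × 365 days = 182.5 h
well pump: 0.76 kW × 182.5 h = 138.7 kWh
Total energy = 151.19 kWh
Cost = 151.19 × €0.23 = €34.77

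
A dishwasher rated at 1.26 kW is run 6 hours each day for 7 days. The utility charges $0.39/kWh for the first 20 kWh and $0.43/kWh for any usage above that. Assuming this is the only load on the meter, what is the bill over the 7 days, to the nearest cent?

Runtime = 6 h/day × 7 days = 42 h
Energy = 1.26 kW × 42 h = 52.92 kWh
Tier 1 (0–20 kWh): 20 × $0.39 = $7.8
Above 20 kWh: 32.92 × $0.43 = $14.1556
Bill = $21.96

$21.96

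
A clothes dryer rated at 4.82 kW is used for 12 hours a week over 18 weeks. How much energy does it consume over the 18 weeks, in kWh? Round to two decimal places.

Runtime = 12 h/week × 18 weeks = 216 h
Energy = 4.82 kW × 216 h = 1041.12 kWh

1041.12 kWh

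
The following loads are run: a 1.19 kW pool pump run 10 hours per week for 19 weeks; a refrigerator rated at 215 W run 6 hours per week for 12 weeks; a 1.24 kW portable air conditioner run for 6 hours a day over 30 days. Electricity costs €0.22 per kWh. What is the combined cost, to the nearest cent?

€102.25

pool pump: Runtime = 10 h/week × 19 weeks = 190 h
pool pump: 1.19 kW × 190 h = 226.1 kWh
refrigerator: Runtime = 6 h/week × 12 weeks = 72 h
refrigerator: 0.215 kW × 72 h = 15.48 kWh
portable air conditioner: Runtime = 6 h/day × 30 days = 180 h
portable air conditioner: 1.24 kW × 180 h = 223.2 kWh
Total energy = 464.78 kWh
Cost = 464.78 × €0.22 = €102.25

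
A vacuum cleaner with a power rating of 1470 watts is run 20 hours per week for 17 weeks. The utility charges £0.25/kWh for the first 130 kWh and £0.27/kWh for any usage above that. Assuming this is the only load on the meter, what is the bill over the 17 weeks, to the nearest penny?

£132.35

Runtime = 20 h/week × 17 weeks = 340 h
Energy = 1.47 kW × 340 h = 499.8 kWh
Tier 1 (0–130 kWh): 130 × £0.25 = £32.5
Above 130 kWh: 369.8 × £0.27 = £99.846
Bill = £132.35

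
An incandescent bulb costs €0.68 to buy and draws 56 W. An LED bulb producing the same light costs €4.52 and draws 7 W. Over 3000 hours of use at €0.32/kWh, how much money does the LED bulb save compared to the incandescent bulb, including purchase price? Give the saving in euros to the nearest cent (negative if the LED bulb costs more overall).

€43.20

incandescent bulb: €0.68 + (56/1000) kW × 3000 h × €0.32 = €0.68 + €53.76 = €54.44
LED bulb: €4.52 + (7/1000) kW × 3000 h × €0.32 = €4.52 + €6.72 = €11.24
Saving = €54.44 − €11.24 = €43.2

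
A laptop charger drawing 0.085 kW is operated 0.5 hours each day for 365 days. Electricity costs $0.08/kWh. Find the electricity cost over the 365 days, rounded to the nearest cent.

Runtime = 0.5 h/day × 365 days = 182.5 h
Energy = 0.085 kW × 182.5 h = 15.5125 kWh
Cost = 15.5125 kWh × $0.08/kWh = $1.24

$1.24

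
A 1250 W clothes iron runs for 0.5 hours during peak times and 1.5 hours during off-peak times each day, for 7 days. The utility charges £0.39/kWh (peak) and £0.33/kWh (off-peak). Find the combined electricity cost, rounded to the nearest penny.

£6.04

Peak energy = 1.25 kW × 0.5 h × 7 = 4.375 kWh
Off-peak energy = 1.25 kW × 1.5 h × 7 = 13.125 kWh
Cost = 4.375 × £0.39 + 13.125 × £0.33 = £1.70625 + £4.33125 = £6.04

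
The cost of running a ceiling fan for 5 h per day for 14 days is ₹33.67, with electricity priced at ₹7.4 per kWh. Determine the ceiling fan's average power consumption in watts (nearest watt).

Energy = ₹33.67 ÷ ₹7.4/kWh = 4.55 kWh
Runtime = 5 h/day × 14 days = 70 h
Power = 4.55 kWh ÷ 70 h = 0.065 kW = 65 W

65 W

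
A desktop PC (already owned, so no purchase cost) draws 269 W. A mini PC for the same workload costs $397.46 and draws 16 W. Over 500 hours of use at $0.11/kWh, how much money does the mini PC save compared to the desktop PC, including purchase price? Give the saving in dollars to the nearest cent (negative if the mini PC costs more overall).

desktop PC: $0.00 + (269/1000) kW × 500 h × $0.11 = $0.00 + $14.795 = $14.795
mini PC: $397.46 + (16/1000) kW × 500 h × $0.11 = $397.46 + $0.88 = $398.34
Saving = $14.795 − $398.34 = −$383.545 → -$383.55

-$383.55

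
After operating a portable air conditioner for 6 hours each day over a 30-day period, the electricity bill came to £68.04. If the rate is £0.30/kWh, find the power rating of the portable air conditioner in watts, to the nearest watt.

Energy = £68.04 ÷ £0.30/kWh = 226.8 kWh
Runtime = 6 h/day × 30 days = 180 h
Power = 226.8 kWh ÷ 180 h = 1.26 kW = 1260 W

1260 W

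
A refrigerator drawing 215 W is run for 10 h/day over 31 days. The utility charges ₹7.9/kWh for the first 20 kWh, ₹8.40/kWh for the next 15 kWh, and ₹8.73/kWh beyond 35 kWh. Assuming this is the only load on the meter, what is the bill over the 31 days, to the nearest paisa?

₹560.30

Runtime = 10 h/day × 31 days = 310 h
Energy = 0.215 kW × 310 h = 66.65 kWh
Tier 1 (0–20 kWh): 20 × ₹7.9 = ₹158
Tier 2 (20–35 kWh): 15 × ₹8.40 = ₹126
Above 35 kWh: 31.65 × ₹8.73 = ₹276.3045
Bill = ₹560.30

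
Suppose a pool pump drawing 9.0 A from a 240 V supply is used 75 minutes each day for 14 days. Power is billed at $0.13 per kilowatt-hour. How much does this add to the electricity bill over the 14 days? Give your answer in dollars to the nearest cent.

Power = 9.0 A × 240 V = 2160 W = 2.16 kW
Runtime = 75 min × 14 = 1050 min = 17.5 h
Energy = 2.16 kW × 17.5 h = 37.8 kWh
Cost = 37.8 kWh × $0.13/kWh = $4.91

$4.91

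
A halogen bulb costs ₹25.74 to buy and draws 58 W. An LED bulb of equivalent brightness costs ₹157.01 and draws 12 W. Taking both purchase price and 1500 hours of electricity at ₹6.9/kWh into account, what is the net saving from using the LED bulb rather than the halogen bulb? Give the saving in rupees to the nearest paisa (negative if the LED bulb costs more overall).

halogen bulb: ₹25.74 + (58/1000) kW × 1500 h × ₹6.9 = ₹25.74 + ₹600.3 = ₹626.04
LED bulb: ₹157.01 + (12/1000) kW × 1500 h × ₹6.9 = ₹157.01 + ₹124.2 = ₹281.21
Saving = ₹626.04 − ₹281.21 = ₹344.83

₹344.83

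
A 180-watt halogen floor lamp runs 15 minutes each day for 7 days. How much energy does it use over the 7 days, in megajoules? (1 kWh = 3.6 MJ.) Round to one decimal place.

Runtime = 15 min × 7 = 105 min = 1.75 h
Energy = 0.18 kW × 1.75 h = 0.315 kWh
= 0.315 × 3.6 MJ = 1.1 MJ

1.1 MJ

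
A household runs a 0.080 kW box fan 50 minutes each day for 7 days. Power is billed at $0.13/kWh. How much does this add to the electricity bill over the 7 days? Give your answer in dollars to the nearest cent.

Runtime = 50 min × 7 = 350 min = 5.833333… h
Energy = 0.08 kW × 5.833333… h = 0.466666… kWh
Cost = 0.466666… kWh × $0.13/kWh = $0.06

$0.06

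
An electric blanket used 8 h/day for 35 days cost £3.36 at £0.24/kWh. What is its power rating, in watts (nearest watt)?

50 W

Energy = £3.36 ÷ £0.24/kWh = 14 kWh
Runtime = 8 h/day × 35 days = 280 h
Power = 14 kWh ÷ 280 h = 0.05 kW = 50 W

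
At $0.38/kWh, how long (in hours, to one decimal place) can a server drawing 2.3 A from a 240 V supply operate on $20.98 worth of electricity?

100.0 h

Power = 2.3 A × 240 V = 552 W = 0.552 kW
Energy available = $20.98 ÷ $0.38/kWh = 55.2105 kWh
Hours = 55.2105 kWh ÷ 0.552 kW = 100.0 h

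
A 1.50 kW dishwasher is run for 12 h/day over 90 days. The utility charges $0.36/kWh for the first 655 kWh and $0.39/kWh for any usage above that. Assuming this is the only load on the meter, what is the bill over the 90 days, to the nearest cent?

$612.15

Runtime = 12 h/day × 90 days = 1080 h
Energy = 1.5 kW × 1080 h = 1620 kWh
Tier 1 (0–655 kWh): 655 × $0.36 = $235.8
Above 655 kWh: 965 × $0.39 = $376.35
Bill = $612.15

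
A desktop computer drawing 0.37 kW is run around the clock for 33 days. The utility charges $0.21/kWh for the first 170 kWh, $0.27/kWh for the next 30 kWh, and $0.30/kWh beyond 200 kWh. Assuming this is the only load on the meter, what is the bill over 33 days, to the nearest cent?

$71.71

Runtime = 24 h × 33 = 792 h
Energy = 0.37 kW × 792 h = 293.04 kWh
Tier 1 (0–170 kWh): 170 × $0.21 = $35.7
Tier 2 (170–200 kWh): 30 × $0.27 = $8.1
Above 200 kWh: 93.04 × $0.30 = $27.912
Bill = $71.71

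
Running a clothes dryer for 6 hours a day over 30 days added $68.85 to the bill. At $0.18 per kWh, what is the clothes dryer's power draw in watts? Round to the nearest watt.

Energy = $68.85 ÷ $0.18/kWh = 382.5 kWh
Runtime = 6 h/day × 30 days = 180 h
Power = 382.5 kWh ÷ 180 h = 2.125 kW = 2125 W

2125 W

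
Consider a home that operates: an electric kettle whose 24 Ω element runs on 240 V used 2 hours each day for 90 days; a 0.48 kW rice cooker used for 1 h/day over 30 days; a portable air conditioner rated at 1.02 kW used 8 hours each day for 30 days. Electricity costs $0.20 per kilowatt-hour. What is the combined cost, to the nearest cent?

electric kettle: Power = V²/R = 240²/24 = 2400 W = 2.4 kW
electric kettle: Runtime = 2 h/day × 90 days = 180 h
electric kettle: 2.4 kW × 180 h = 432 kWh
rice cooker: Runtime = 1 h/day × 30 days = 30 h
rice cooker: 0.48 kW × 30 h = 14.4 kWh
portable air conditioner: Runtime = 8 h/day × 30 days = 240 h
portable air conditioner: 1.02 kW × 240 h = 244.8 kWh
Total energy = 691.2 kWh
Cost = 691.2 × $0.20 = $138.24

$138.24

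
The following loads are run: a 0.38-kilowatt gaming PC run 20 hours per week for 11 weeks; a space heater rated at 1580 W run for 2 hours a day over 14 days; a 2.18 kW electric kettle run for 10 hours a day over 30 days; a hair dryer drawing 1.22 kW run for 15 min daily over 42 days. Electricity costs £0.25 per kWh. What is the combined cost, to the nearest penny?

gaming PC: Runtime = 20 h/week × 11 weeks = 220 h
gaming PC: 0.38 kW × 220 h = 83.6 kWh
space heater: Runtime = 2 h/day × 14 days = 28 h
space heater: 1.58 kW × 28 h = 44.24 kWh
electric kettle: Runtime = 10 h/day × 30 days = 300 h
electric kettle: 2.18 kW × 300 h = 654 kWh
hair dryer: Runtime = 15 min × 42 = 630 min = 10.5 h
hair dryer: 1.22 kW × 10.5 h = 12.81 kWh
Total energy = 794.65 kWh
Cost = 794.65 × £0.25 = £198.66

£198.66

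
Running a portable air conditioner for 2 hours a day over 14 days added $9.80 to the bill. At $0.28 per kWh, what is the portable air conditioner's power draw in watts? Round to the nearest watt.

1250 W

Energy = $9.80 ÷ $0.28/kWh = 35 kWh
Runtime = 2 h/day × 14 days = 28 h
Power = 35 kWh ÷ 28 h = 1.25 kW = 1250 W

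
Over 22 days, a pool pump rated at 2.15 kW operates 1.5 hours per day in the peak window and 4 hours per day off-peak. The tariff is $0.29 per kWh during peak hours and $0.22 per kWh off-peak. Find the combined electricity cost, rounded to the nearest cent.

Peak energy = 2.15 kW × 1.5 h × 22 = 70.95 kWh
Off-peak energy = 2.15 kW × 4 h × 22 = 189.2 kWh
Cost = 70.95 × $0.29 + 189.2 × $0.22 = $20.5755 + $41.624 = $62.20

$62.20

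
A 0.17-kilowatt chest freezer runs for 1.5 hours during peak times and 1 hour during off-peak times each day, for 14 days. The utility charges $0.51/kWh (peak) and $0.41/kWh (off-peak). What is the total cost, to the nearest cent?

Peak energy = 0.17 kW × 1.5 h × 14 = 3.57 kWh
Off-peak energy = 0.17 kW × 1 h × 14 = 2.38 kWh
Cost = 3.57 × $0.51 + 2.38 × $0.41 = $1.8207 + $0.9758 = $2.80

$2.80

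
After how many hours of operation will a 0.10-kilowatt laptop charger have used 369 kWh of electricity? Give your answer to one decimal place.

3690.0 h

Hours = 369 kWh ÷ 0.1 kW = 3690.0 h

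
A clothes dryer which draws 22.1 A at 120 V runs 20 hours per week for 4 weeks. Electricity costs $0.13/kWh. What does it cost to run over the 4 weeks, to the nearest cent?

Power = 22.1 A × 120 V = 2652 W = 2.652 kW
Runtime = 20 h/week × 4 weeks = 80 h
Energy = 2.652 kW × 80 h = 212.16 kWh
Cost = 212.16 kWh × $0.13/kWh = $27.58

$27.58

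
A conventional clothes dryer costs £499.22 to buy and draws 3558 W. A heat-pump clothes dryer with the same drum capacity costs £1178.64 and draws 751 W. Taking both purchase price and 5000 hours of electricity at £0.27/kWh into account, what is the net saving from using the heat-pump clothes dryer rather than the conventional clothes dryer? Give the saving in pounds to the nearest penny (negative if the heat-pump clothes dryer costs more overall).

£3110.03

conventional clothes dryer: £499.22 + (3558/1000) kW × 5000 h × £0.27 = £499.22 + £4803.3 = £5302.52
heat-pump clothes dryer: £1178.64 + (751/1000) kW × 5000 h × £0.27 = £1178.64 + £1013.85 = £2192.49
Saving = £5302.52 − £2192.49 = £3110.03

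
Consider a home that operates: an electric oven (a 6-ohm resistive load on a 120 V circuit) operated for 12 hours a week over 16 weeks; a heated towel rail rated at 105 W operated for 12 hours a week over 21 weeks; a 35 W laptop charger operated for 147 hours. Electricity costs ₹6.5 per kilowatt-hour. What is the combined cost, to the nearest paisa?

electric oven: Power = V²/R = 120²/6 = 2400 W = 2.4 kW
electric oven: Runtime = 12 h/week × 16 weeks = 192 h
electric oven: 2.4 kW × 192 h = 460.8 kWh
heated towel rail: Runtime = 12 h/week × 21 weeks = 252 h
heated towel rail: 0.105 kW × 252 h = 26.46 kWh
laptop charger: 0.035 kW × 147 h = 5.145 kWh
Total energy = 492.405 kWh
Cost = 492.405 × ₹6.5 = ₹3200.63

₹3200.63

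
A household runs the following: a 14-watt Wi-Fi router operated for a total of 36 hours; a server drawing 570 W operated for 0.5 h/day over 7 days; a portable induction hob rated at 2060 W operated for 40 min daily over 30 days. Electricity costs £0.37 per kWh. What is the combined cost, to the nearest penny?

Wi-Fi router: 0.014 kW × 36 h = 0.504 kWh
server: Runtime = 0.5 h/day × 7 days = 3.5 h
server: 0.57 kW × 3.5 h = 1.995 kWh
portable induction hob: Runtime = 40 min × 30 = 1200 min = 20 h
portable induction hob: 2.06 kW × 20 h = 41.2 kWh
Total energy = 43.699 kWh
Cost = 43.699 × £0.37 = £16.17

£16.17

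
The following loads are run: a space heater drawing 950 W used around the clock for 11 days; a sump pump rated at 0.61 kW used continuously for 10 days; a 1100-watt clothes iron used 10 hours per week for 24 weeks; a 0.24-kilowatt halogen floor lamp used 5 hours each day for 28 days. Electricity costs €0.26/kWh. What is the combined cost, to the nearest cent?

space heater: Runtime = 24 h × 11 = 264 h
space heater: 0.95 kW × 264 h = 250.8 kWh
sump pump: Runtime = 24 h × 10 = 240 h
sump pump: 0.61 kW × 240 h = 146.4 kWh
clothes iron: Runtime = 10 h/week × 24 weeks = 240 h
clothes iron: 1.1 kW × 240 h = 264 kWh
halogen floor lamp: Runtime = 5 h/day × 28 days = 140 h
halogen floor lamp: 0.24 kW × 140 h = 33.6 kWh
Total energy = 694.8 kWh
Cost = 694.8 × €0.26 = €180.65

€180.65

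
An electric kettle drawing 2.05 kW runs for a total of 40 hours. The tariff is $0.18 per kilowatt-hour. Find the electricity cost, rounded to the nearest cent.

$14.76

Energy = 2.05 kW × 40 h = 82 kWh
Cost = 82 kWh × $0.18/kWh = $14.76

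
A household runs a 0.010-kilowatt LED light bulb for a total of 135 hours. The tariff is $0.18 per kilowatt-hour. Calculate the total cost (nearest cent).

$0.24

Energy = 0.01 kW × 135 h = 1.35 kWh
Cost = 1.35 kWh × $0.18/kWh = $0.24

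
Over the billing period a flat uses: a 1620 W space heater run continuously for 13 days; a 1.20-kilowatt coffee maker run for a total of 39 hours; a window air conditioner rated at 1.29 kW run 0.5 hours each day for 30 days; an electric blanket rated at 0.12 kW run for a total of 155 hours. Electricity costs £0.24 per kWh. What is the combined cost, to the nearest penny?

£141.65

space heater: Runtime = 24 h × 13 = 312 h
space heater: 1.62 kW × 312 h = 505.44 kWh
coffee maker: 1.2 kW × 39 h = 46.8 kWh
window air conditioner: Runtime = 0.5 h/day × 30 days = 15 h
window air conditioner: 1.29 kW × 15 h = 19.35 kWh
electric blanket: 0.12 kW × 155 h = 18.6 kWh
Total energy = 590.19 kWh
Cost = 590.19 × £0.24 = £141.65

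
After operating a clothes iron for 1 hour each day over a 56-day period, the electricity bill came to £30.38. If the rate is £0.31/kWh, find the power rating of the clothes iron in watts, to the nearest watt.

Energy = £30.38 ÷ £0.31/kWh = 98 kWh
Runtime = 1 h/day × 56 days = 56 h
Power = 98 kWh ÷ 56 h = 1.75 kW = 1750 W

1750 W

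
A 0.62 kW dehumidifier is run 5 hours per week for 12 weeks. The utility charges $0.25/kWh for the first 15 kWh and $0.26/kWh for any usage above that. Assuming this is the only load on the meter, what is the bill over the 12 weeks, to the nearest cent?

$9.52

Runtime = 5 h/week × 12 weeks = 60 h
Energy = 0.62 kW × 60 h = 37.2 kWh
Tier 1 (0–15 kWh): 15 × $0.25 = $3.75
Above 15 kWh: 22.2 × $0.26 = $5.772
Bill = $9.52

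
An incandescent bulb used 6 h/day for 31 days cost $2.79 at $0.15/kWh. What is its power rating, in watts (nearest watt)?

100 W

Energy = $2.79 ÷ $0.15/kWh = 18.6 kWh
Runtime = 6 h/day × 31 days = 186 h
Power = 18.6 kWh ÷ 186 h = 0.1 kW = 100 W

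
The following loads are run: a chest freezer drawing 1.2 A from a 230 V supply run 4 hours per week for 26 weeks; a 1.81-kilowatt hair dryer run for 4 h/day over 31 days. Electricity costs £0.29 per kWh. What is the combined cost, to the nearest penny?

£73.41

chest freezer: Power = 1.2 A × 230 V = 276 W = 0.276 kW
chest freezer: Runtime = 4 h/week × 26 weeks = 104 h
chest freezer: 0.276 kW × 104 h = 28.704 kWh
hair dryer: Runtime = 4 h/day × 31 days = 124 h
hair dryer: 1.81 kW × 124 h = 224.44 kWh
Total energy = 253.144 kWh
Cost = 253.144 × £0.29 = £73.41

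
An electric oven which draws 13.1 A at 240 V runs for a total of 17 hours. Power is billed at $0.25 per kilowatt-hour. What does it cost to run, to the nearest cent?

Power = 13.1 A × 240 V = 3144 W = 3.144 kW
Energy = 3.144 kW × 17 h = 53.448 kWh
Cost = 53.448 kWh × $0.25/kWh = $13.36

$13.36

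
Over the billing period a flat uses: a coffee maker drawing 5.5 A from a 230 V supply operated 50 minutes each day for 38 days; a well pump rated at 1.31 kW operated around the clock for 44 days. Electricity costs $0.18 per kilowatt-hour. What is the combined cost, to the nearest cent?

coffee maker: Power = 5.5 A × 230 V = 1265 W = 1.265 kW
coffee maker: Runtime = 50 min × 38 = 1900 min = 31.666666… h
coffee maker: 1.265 kW × 31.666666… h = 40.058333… kWh
well pump: Runtime = 24 h × 44 = 1056 h
well pump: 1.31 kW × 1056 h = 1383.36 kWh
Total energy = 1423.418333… kWh
Cost = 1423.418333… × $0.18 = $256.22

$256.22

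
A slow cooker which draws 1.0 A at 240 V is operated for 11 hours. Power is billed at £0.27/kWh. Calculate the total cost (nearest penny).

Power = 1.0 A × 240 V = 240 W = 0.24 kW
Energy = 0.24 kW × 11 h = 2.64 kWh
Cost = 2.64 kWh × £0.27/kWh = £0.71

£0.71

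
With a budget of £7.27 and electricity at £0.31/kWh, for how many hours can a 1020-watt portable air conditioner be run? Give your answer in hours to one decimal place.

23.0 h

Energy available = £7.27 ÷ £0.31/kWh = 23.4516 kWh
Hours = 23.4516 kWh ÷ 1.02 kW = 23.0 h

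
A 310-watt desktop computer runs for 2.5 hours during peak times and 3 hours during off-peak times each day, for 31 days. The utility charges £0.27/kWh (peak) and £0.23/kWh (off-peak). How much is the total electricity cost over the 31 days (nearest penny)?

Peak energy = 0.31 kW × 2.5 h × 31 = 24.025 kWh
Off-peak energy = 0.31 kW × 3 h × 31 = 28.83 kWh
Cost = 24.025 × £0.27 + 28.83 × £0.23 = £6.48675 + £6.6309 = £13.12

£13.12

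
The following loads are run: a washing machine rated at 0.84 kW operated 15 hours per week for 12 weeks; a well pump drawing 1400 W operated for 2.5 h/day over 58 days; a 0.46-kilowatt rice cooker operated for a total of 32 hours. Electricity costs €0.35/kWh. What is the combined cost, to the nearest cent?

€129.12

washing machine: Runtime = 15 h/week × 12 weeks = 180 h
washing machine: 0.84 kW × 180 h = 151.2 kWh
well pump: Runtime = 2.5 h/day × 58 days = 145 h
well pump: 1.4 kW × 145 h = 203 kWh
rice cooker: 0.46 kW × 32 h = 14.72 kWh
Total energy = 368.92 kWh
Cost = 368.92 × €0.35 = €129.12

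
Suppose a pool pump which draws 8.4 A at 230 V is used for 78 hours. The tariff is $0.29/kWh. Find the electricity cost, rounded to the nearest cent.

$43.70

Power = 8.4 A × 230 V = 1932 W = 1.932 kW
Energy = 1.932 kW × 78 h = 150.696 kWh
Cost = 150.696 kWh × $0.29/kWh = $43.70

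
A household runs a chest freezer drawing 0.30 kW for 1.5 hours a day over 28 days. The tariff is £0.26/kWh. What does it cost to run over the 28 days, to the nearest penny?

£3.28

Runtime = 1.5 h/day × 28 days = 42 h
Energy = 0.3 kW × 42 h = 12.6 kWh
Cost = 12.6 kWh × £0.26/kWh = £3.28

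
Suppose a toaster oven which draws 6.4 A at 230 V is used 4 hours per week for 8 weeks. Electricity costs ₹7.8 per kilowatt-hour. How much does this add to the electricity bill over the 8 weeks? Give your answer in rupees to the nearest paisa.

Power = 6.4 A × 230 V = 1472 W = 1.472 kW
Runtime = 4 h/week × 8 weeks = 32 h
Energy = 1.472 kW × 32 h = 47.104 kWh
Cost = 47.104 kWh × ₹7.8/kWh = ₹367.41

₹367.41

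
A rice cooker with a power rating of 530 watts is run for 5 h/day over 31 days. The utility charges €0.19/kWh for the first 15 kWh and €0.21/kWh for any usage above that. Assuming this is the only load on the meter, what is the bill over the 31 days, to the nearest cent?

Runtime = 5 h/day × 31 days = 155 h
Energy = 0.53 kW × 155 h = 82.15 kWh
Tier 1 (0–15 kWh): 15 × €0.19 = €2.85
Above 15 kWh: 67.15 × €0.21 = €14.1015
Bill = €16.95

€16.95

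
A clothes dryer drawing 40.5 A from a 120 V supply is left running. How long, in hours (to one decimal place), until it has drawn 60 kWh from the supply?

12.3 h

Power = 40.5 A × 120 V = 4860 W = 4.86 kW
Hours = 60 kWh ÷ 4.86 kW = 12.3 h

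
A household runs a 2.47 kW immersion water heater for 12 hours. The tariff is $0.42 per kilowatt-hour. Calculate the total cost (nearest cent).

$12.45

Energy = 2.47 kW × 12 h = 29.64 kWh
Cost = 29.64 kWh × $0.42/kWh = $12.45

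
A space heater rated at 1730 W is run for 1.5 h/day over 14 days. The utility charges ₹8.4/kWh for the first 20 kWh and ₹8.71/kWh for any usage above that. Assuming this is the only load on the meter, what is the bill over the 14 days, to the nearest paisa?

Runtime = 1.5 h/day × 14 days = 21 h
Energy = 1.73 kW × 21 h = 36.33 kWh
Tier 1 (0–20 kWh): 20 × ₹8.4 = ₹168
Above 20 kWh: 16.33 × ₹8.71 = ₹142.2343
Bill = ₹310.23

₹310.23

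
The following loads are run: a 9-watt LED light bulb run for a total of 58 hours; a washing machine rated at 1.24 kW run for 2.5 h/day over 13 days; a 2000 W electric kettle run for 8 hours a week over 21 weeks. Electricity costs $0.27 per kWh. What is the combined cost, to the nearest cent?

$101.74

LED light bulb: 0.009 kW × 58 h = 0.522 kWh
washing machine: Runtime = 2.5 h/day × 13 days = 32.5 h
washing machine: 1.24 kW × 32.5 h = 40.3 kWh
electric kettle: Runtime = 8 h/week × 21 weeks = 168 h
electric kettle: 2 kW × 168 h = 336 kWh
Total energy = 376.822 kWh
Cost = 376.822 × $0.27 = $101.74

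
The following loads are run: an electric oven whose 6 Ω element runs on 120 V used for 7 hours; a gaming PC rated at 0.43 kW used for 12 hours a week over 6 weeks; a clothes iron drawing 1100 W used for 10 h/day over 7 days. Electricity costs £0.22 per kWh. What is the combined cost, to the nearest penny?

electric oven: Power = V²/R = 120²/6 = 2400 W = 2.4 kW
electric oven: 2.4 kW × 7 h = 16.8 kWh
gaming PC: Runtime = 12 h/week × 6 weeks = 72 h
gaming PC: 0.43 kW × 72 h = 30.96 kWh
clothes iron: Runtime = 10 h/day × 7 days = 70 h
clothes iron: 1.1 kW × 70 h = 77 kWh
Total energy = 124.76 kWh
Cost = 124.76 × £0.22 = £27.45

£27.45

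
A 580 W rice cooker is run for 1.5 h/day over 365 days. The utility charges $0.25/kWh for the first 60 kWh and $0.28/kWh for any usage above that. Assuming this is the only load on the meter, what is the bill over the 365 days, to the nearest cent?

$87.11

Runtime = 1.5 h/day × 365 days = 547.5 h
Energy = 0.58 kW × 547.5 h = 317.55 kWh
Tier 1 (0–60 kWh): 60 × $0.25 = $15
Above 60 kWh: 257.55 × $0.28 = $72.114
Bill = $87.11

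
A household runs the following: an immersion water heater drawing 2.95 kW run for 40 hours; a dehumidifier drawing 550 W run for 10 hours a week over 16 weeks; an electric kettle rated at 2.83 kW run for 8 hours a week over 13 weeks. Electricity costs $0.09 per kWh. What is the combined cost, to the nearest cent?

immersion water heater: 2.95 kW × 40 h = 118 kWh
dehumidifier: Runtime = 10 h/week × 16 weeks = 160 h
dehumidifier: 0.55 kW × 160 h = 88 kWh
electric kettle: Runtime = 8 h/week × 13 weeks = 104 h
electric kettle: 2.83 kW × 104 h = 294.32 kWh
Total energy = 500.32 kWh
Cost = 500.32 × $0.09 = $45.03

$45.03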